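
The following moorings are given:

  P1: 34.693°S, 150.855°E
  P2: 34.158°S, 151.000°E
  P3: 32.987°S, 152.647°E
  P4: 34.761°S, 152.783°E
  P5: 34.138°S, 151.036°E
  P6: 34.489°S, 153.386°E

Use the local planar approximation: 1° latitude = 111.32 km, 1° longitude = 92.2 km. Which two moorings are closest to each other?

P2 and P5

Pairwise distances:
P1–P2: 61.038 km
P1–P3: 251.724 km
P1–P4: 177.923 km
P1–P5: 63.997 km
P1–P6: 234.461 km
P2–P3: 200.130 km
P2–P4: 177.569 km
P2–P5: 3.997 km
P2–P6: 223.054 km
P3–P4: 197.879 km
P3–P5: 196.162 km
P3–P6: 180.553 km
P4–P5: 175.369 km
P4–P6: 63.307 km
P5–P6: 220.165 km
Closest pair: P2–P5 at 3.997 km.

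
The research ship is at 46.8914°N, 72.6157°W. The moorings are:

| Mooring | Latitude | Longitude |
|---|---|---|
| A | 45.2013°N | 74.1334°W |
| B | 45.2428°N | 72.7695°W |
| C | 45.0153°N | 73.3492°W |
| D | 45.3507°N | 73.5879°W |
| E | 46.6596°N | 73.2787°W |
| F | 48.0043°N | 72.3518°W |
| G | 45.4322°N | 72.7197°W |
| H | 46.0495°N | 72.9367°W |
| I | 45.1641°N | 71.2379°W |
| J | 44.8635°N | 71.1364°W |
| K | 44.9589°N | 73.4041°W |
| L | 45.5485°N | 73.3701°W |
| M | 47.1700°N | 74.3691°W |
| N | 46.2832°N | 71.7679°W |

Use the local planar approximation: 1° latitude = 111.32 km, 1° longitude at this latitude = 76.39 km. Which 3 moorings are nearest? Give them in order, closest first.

Distances from 46.8914°N, 72.6157°W:
A: 220.9950 km
B: 183.8978 km
C: 216.2333 km
D: 186.8995 km
E: 56.8412 km
F: 125.5175 km
G: 162.6323 km
H: 96.8751 km
I: 219.2039 km
J: 252.4500 km
K: 223.3972 km
L: 160.2149 km
M: 137.4859 km
N: 93.6923 km
Sorted: E (56.8412 km) < N (93.6923 km) < H (96.8751 km) < F (125.5175 km) < M (137.4859 km) < …

E, N, H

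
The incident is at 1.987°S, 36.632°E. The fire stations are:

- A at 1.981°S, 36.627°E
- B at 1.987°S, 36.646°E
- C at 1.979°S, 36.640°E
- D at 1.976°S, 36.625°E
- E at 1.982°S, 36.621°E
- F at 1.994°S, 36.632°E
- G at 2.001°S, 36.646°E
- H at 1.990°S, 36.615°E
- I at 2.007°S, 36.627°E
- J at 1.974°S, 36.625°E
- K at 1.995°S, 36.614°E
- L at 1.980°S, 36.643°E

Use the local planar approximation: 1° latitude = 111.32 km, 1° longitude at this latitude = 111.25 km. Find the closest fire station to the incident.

Distances from 1.987°S, 36.632°E:
A: √((0.006·111.32)² + (-0.005·111.25)²) = √(0.446117 + 0.309414) = 0.8692 km
B: √((0.000·111.32)² + (0.014·111.25)²) = √(0.000000 + 2.425806) = 1.5575 km
C: √((0.008·111.32)² + (0.008·111.25)²) = √(0.793097 + 0.792100) = 1.2590 km
D: √((0.011·111.32)² + (-0.007·111.25)²) = √(1.499449 + 0.606452) = 1.4512 km
E: √((0.005·111.32)² + (-0.011·111.25)²) = √(0.309804 + 1.497564) = 1.3444 km
F: √((-0.007·111.32)² + (0.000·111.25)²) = √(0.607215 + 0.000000) = 0.7792 km
G: √((-0.014·111.32)² + (0.014·111.25)²) = √(2.428860 + 2.425806) = 2.2033 km
H: √((-0.003·111.32)² + (-0.017·111.25)²) = √(0.111529 + 3.576827) = 1.9205 km
I: √((-0.020·111.32)² + (-0.005·111.25)²) = √(4.956857 + 0.309414) = 2.2948 km
J: √((0.013·111.32)² + (-0.007·111.25)²) = √(2.094272 + 0.606452) = 1.6434 km
K: √((-0.008·111.32)² + (-0.018·111.25)²) = √(0.793097 + 4.010006) = 2.1916 km
L: √((0.007·111.32)² + (0.011·111.25)²) = √(0.607215 + 1.497564) = 1.4508 km
Minimum: F at 0.7792 km.

F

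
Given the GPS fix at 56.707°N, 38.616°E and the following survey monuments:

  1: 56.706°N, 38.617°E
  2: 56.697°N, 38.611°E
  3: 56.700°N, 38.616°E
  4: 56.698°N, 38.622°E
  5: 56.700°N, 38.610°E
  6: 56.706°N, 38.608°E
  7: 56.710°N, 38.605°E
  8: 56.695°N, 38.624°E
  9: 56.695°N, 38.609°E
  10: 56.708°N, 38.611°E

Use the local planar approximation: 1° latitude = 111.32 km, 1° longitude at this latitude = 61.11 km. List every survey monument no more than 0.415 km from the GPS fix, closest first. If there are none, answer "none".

1, 10

Distances from 56.707°N, 38.616°E:
1: 0.127 km
2: 1.154 km
3: 0.779 km
4: 1.067 km
5: 0.861 km
6: 0.501 km
7: 0.751 km
8: 1.422 km
9: 1.403 km
10: 0.325 km
Threshold 0.415 km: 1 (0.127 km), 10 (0.325 km) are within range.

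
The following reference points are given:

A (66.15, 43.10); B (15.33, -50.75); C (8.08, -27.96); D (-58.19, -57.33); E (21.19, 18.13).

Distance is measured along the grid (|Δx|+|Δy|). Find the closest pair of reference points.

Pairwise distances:
A–B: 144.67
A–C: 129.13
A–D: 224.77
A–E: 69.93
B–C: 30.04
B–D: 80.10
B–E: 74.74
C–D: 95.64
C–E: 59.20
D–E: 154.84
Closest pair: B–C at 30.04.

B and C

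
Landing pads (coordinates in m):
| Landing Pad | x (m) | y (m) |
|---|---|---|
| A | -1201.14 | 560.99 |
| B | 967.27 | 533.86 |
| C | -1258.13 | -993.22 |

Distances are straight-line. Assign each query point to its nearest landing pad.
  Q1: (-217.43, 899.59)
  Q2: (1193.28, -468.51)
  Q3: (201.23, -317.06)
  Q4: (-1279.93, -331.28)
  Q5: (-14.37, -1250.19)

Q1 at (-217.43, 899.59):
  A: 1040.35 m
  B: 1239.87 m
  C: 2160.04 m
  → nearest: A (1040.35 m)
Q2 at (1193.28, -468.51):
  A: 2606.36 m
  B: 1027.53 m
  C: 2506.94 m
  → nearest: B (1027.53 m)
Q3 at (201.23, -317.06):
  A: 1654.57 m
  B: 1144.94 m
  C: 1608.39 m
  → nearest: B (1144.94 m)
Q4 at (-1279.93, -331.28):
  A: 895.74 m
  B: 2407.98 m
  C: 662.30 m
  → nearest: C (662.30 m)
Q5 at (-14.37, -1250.19):
  A: 2165.36 m
  B: 2036.28 m
  C: 1270.03 m
  → nearest: C (1270.03 m)

Q1→A; Q2→B; Q3→B; Q4→C; Q5→C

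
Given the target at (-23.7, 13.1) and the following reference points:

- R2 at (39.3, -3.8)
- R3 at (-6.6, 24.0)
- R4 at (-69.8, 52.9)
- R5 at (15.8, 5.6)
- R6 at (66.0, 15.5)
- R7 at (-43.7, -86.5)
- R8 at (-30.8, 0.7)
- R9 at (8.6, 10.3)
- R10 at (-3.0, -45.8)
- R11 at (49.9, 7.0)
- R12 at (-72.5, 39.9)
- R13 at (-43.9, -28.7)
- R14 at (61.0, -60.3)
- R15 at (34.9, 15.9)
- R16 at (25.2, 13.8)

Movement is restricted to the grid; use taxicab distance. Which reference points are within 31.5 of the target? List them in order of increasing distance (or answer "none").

Distances from (-23.7, 13.1):
R2: 79.9
R3: 28.0
R4: 85.9
R5: 47.0
R6: 92.1
R7: 119.6
R8: 19.5
R9: 35.1
R10: 79.6
R11: 79.7
R12: 75.6
R13: 62.0
R14: 158.1
R15: 61.4
R16: 49.6
Threshold 31.5: R8 (19.5), R3 (28.0) are within range.

R8, R3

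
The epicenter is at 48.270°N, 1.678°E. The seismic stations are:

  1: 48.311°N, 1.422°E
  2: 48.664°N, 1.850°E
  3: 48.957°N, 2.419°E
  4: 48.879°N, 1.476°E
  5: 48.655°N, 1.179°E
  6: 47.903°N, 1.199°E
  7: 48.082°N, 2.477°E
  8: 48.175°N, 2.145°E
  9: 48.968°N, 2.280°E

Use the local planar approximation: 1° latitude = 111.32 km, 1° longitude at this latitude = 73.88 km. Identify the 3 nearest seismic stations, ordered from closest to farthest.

1, 8, 2

Distances from 48.270°N, 1.678°E:
1: √((0.041·111.32)² + (-0.256·73.88)²) = √(20.83119 + 357.71216) = 19.456 km
2: √((0.394·111.32)² + (0.172·73.88)²) = √(1923.70662 + 161.47700) = 45.664 km
3: √((0.687·111.32)² + (0.741·73.88)²) = √(5848.70706 + 2997.02378) = 94.052 km
4: √((0.609·111.32)² + (-0.202·73.88)²) = √(4596.01017 + 222.71861) = 69.417 km
5: √((0.385·111.32)² + (-0.499·73.88)²) = √(1836.82531 + 1359.11080) = 56.533 km
6: √((-0.367·111.32)² + (-0.479·73.88)²) = √(1669.08527 + 1252.34735) = 54.050 km
7: √((-0.188·111.32)² + (0.799·73.88)²) = √(437.98788 + 3484.55507) = 62.630 km
8: √((-0.095·111.32)² + (0.467·73.88)²) = √(111.83909 + 1190.38524) = 36.086 km
9: √((0.698·111.32)² + (0.602·73.88)²) = √(6037.50135 + 1978.09323) = 89.530 km
Sorted: 1 (19.456 km) < 8 (36.086 km) < 2 (45.664 km) < 6 (54.050 km) < 5 (56.533 km) < …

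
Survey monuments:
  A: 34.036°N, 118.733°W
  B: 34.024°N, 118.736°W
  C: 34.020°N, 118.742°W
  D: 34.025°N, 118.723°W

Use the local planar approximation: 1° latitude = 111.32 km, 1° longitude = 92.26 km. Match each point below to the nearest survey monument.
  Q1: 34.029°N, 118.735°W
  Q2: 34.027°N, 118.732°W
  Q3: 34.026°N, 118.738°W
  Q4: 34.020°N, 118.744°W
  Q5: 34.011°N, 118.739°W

Q1→B; Q2→B; Q3→B; Q4→C; Q5→C

Q1 at 34.029°N, 118.735°W:
  A: 0.801 km
  B: 0.564 km
  C: 1.192 km
  D: 1.193 km
  → nearest: B (0.564 km)
Q2 at 34.027°N, 118.732°W:
  A: 1.006 km
  B: 0.498 km
  C: 1.208 km
  D: 0.860 km
  → nearest: B (0.498 km)
Q3 at 34.026°N, 118.738°W:
  A: 1.205 km
  B: 0.289 km
  C: 0.763 km
  D: 1.388 km
  → nearest: B (0.289 km)
Q4 at 34.020°N, 118.744°W:
  A: 2.050 km
  B: 0.862 km
  C: 0.185 km
  D: 2.016 km
  → nearest: C (0.185 km)
Q5 at 34.011°N, 118.739°W:
  A: 2.838 km
  B: 1.473 km
  C: 1.039 km
  D: 2.147 km
  → nearest: C (1.039 km)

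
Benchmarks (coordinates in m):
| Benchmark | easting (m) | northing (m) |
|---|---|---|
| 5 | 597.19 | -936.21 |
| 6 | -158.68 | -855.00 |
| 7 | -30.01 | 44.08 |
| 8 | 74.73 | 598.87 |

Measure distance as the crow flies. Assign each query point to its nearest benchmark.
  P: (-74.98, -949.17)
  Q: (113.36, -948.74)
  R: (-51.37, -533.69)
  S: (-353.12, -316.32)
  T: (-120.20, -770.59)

P at (-74.98, -949.17):
  5: √((672.17)² + (12.96)²) = √(451812.5089 + 167.9616) = 672.29 m
  6: √((-83.70)² + (94.17)²) = √(7005.6900 + 8867.9889) = 125.99 m
  7: √((44.97)² + (993.25)²) = √(2022.3009 + 986545.5625) = 994.27 m
  8: √((149.71)² + (1548.04)²) = √(22413.0841 + 2396427.8416) = 1555.26 m
  → nearest: 6 (125.99 m)
Q at (113.36, -948.74):
  5: √((483.83)² + (12.53)²) = √(234091.4689 + 157.0009) = 483.99 m
  6: √((-272.04)² + (93.74)²) = √(74005.7616 + 8787.1876) = 287.74 m
  7: √((-143.37)² + (992.82)²) = √(20554.9569 + 985691.5524) = 1003.12 m
  8: √((-38.63)² + (1547.61)²) = √(1492.2769 + 2395096.7121) = 1548.09 m
  → nearest: 6 (287.74 m)
R at (-51.37, -533.69):
  5: √((648.56)² + (-402.52)²) = √(420630.0736 + 162022.3504) = 763.32 m
  6: √((-107.31)² + (-321.31)²) = √(11515.4361 + 103240.1161) = 338.76 m
  7: √((21.36)² + (577.77)²) = √(456.2496 + 333818.1729) = 578.16 m
  8: √((126.10)² + (1132.56)²) = √(15901.2100 + 1282692.1536) = 1139.56 m
  → nearest: 6 (338.76 m)
S at (-353.12, -316.32):
  5: √((950.31)² + (-619.89)²) = √(903089.0961 + 384263.6121) = 1134.62 m
  6: √((194.44)² + (-538.68)²) = √(37806.9136 + 290176.1424) = 572.70 m
  7: √((323.11)² + (360.40)²) = √(104400.0721 + 129888.1600) = 484.03 m
  8: √((427.85)² + (915.19)²) = √(183055.6225 + 837572.7361) = 1010.26 m
  → nearest: 7 (484.03 m)
T at (-120.20, -770.59):
  5: √((717.39)² + (-165.62)²) = √(514648.4121 + 27429.9844) = 736.26 m
  6: √((-38.48)² + (-84.41)²) = √(1480.7104 + 7125.0481) = 92.77 m
  7: √((90.19)² + (814.67)²) = √(8134.2361 + 663687.2089) = 819.65 m
  8: √((194.93)² + (1369.46)²) = √(37997.7049 + 1875420.6916) = 1383.26 m
  → nearest: 6 (92.77 m)

P→6; Q→6; R→6; S→7; T→6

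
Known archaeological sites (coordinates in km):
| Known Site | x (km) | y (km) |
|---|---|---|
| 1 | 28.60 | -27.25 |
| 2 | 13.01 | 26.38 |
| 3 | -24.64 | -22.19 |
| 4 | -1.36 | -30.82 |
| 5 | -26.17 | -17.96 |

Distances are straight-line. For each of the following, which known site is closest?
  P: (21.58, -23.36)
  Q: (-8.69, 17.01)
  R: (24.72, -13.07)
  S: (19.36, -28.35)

P at (21.58, -23.36):
  1: √((7.02)² + (-3.89)²) = √(49.2804 + 15.1321) = 8.03 km
  2: √((-8.57)² + (49.74)²) = √(73.4449 + 2474.0676) = 50.47 km
  3: √((-46.22)² + (1.17)²) = √(2136.2884 + 1.3689) = 46.23 km
  4: √((-22.94)² + (-7.46)²) = √(526.2436 + 55.6516) = 24.12 km
  5: √((-47.75)² + (5.40)²) = √(2280.0625 + 29.1600) = 48.05 km
  → nearest: 1 (8.03 km)
Q at (-8.69, 17.01):
  1: √((37.29)² + (-44.26)²) = √(1390.5441 + 1958.9476) = 57.87 km
  2: √((21.70)² + (9.37)²) = √(470.8900 + 87.7969) = 23.64 km
  3: √((-15.95)² + (-39.20)²) = √(254.4025 + 1536.6400) = 42.32 km
  4: √((7.33)² + (-47.83)²) = √(53.7289 + 2287.7089) = 48.39 km
  5: √((-17.48)² + (-34.97)²) = √(305.5504 + 1222.9009) = 39.10 km
  → nearest: 2 (23.64 km)
R at (24.72, -13.07):
  1: √((3.88)² + (-14.18)²) = √(15.0544 + 201.0724) = 14.70 km
  2: √((-11.71)² + (39.45)²) = √(137.1241 + 1556.3025) = 41.15 km
  3: √((-49.36)² + (-9.12)²) = √(2436.4096 + 83.1744) = 50.20 km
  4: √((-26.08)² + (-17.75)²) = √(680.1664 + 315.0625) = 31.55 km
  5: √((-50.89)² + (-4.89)²) = √(2589.7921 + 23.9121) = 51.12 km
  → nearest: 1 (14.70 km)
S at (19.36, -28.35):
  1: √((9.24)² + (1.10)²) = √(85.3776 + 1.2100) = 9.31 km
  2: √((-6.35)² + (54.73)²) = √(40.3225 + 2995.3729) = 55.10 km
  3: √((-44.00)² + (6.16)²) = √(1936.0000 + 37.9456) = 44.43 km
  4: √((-20.72)² + (-2.47)²) = √(429.3184 + 6.1009) = 20.87 km
  5: √((-45.53)² + (10.39)²) = √(2072.9809 + 107.9521) = 46.70 km
  → nearest: 1 (9.31 km)

P→1; Q→2; R→1; S→1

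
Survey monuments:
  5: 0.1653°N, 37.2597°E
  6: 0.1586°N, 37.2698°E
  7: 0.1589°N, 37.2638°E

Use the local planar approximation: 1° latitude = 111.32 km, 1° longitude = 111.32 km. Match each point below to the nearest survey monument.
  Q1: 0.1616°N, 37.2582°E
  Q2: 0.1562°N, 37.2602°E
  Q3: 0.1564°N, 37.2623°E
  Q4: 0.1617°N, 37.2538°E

Q1→5; Q2→7; Q3→7; Q4→5

Q1 at 0.1616°N, 37.2582°E:
  5: 0.4444 km
  6: 1.3338 km
  7: 0.6921 km
  → nearest: 5 (0.4444 km)
Q2 at 0.1562°N, 37.2602°E:
  5: 1.0145 km
  6: 1.1016 km
  7: 0.5009 km
  → nearest: 7 (0.5009 km)
Q3 at 0.1564°N, 37.2623°E:
  5: 1.0322 km
  6: 0.8701 km
  7: 0.3246 km
  → nearest: 7 (0.3246 km)
Q4 at 0.1617°N, 37.2538°E:
  5: 0.7694 km
  6: 1.8142 km
  7: 1.1560 km
  → nearest: 5 (0.7694 km)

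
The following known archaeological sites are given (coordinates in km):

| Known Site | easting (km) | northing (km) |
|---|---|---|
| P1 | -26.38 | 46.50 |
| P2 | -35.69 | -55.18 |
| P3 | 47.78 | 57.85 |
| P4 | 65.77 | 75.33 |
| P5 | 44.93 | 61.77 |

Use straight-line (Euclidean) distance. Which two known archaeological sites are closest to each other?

Pairwise distances:
P3–P5: 4.85 km
P4–P5: 24.86 km
P3–P4: 25.08 km
P1–P5: 72.93 km
P1–P3: 75.02 km
P1–P4: 96.55 km
P1–P2: 102.11 km
P2–P3: 140.51 km
P2–P5: 142.05 km
P2–P4: 165.31 km
Closest pair: P3–P5 at 4.85 km.

P3 and P5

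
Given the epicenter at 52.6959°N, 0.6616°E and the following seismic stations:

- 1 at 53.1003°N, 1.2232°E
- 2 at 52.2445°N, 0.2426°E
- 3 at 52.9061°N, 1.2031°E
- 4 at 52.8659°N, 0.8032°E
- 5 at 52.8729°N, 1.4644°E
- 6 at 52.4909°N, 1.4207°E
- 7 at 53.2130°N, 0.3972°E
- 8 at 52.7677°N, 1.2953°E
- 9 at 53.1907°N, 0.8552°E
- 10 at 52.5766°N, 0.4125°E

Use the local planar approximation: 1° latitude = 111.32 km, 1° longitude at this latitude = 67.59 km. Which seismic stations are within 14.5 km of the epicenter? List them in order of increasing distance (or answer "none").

Distances from 52.6959°N, 0.6616°E:
1: 58.8851 km
2: 57.6809 km
3: 43.4407 km
4: 21.2069 km
5: 57.7280 km
6: 56.1538 km
7: 60.2738 km
8: 43.5712 km
9: 56.6141 km
10: 21.4440 km
Threshold 14.5 km: none within range.

none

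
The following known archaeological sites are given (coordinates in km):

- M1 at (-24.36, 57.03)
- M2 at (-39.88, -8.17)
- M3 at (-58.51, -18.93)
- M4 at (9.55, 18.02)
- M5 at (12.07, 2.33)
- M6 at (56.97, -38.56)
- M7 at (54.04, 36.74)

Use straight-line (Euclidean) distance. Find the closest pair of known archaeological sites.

Pairwise distances:
M1–M2: √((-15.52)² + (-65.20)²) = √(240.8704 + 4251.0400) = 67.02 km
M1–M3: √((-34.15)² + (-75.96)²) = √(1166.2225 + 5769.9216) = 83.28 km
M1–M4: √((33.91)² + (-39.01)²) = √(1149.8881 + 1521.7801) = 51.69 km
M1–M5: √((36.43)² + (-54.70)²) = √(1327.1449 + 2992.0900) = 65.72 km
M1–M6: √((81.33)² + (-95.59)²) = √(6614.5689 + 9137.4481) = 125.51 km
M1–M7: √((78.40)² + (-20.29)²) = √(6146.5600 + 411.6841) = 80.98 km
M2–M3: √((-18.63)² + (-10.76)²) = √(347.0769 + 115.7776) = 21.51 km
M2–M4: √((49.43)² + (26.19)²) = √(2443.3249 + 685.9161) = 55.94 km
M2–M5: √((51.95)² + (10.50)²) = √(2698.8025 + 110.2500) = 53.00 km
M2–M6: √((96.85)² + (-30.39)²) = √(9379.9225 + 923.5521) = 101.51 km
M2–M7: √((93.92)² + (44.91)²) = √(8820.9664 + 2016.9081) = 104.11 km
M3–M4: √((68.06)² + (36.95)²) = √(4632.1636 + 1365.3025) = 77.44 km
M3–M5: √((70.58)² + (21.26)²) = √(4981.5364 + 451.9876) = 73.71 km
M3–M6: √((115.48)² + (-19.63)²) = √(13335.6304 + 385.3369) = 117.14 km
M3–M7: √((112.55)² + (55.67)²) = √(12667.5025 + 3099.1489) = 125.57 km
M4–M5: √((2.52)² + (-15.69)²) = √(6.3504 + 246.1761) = 15.89 km
M4–M6: √((47.42)² + (-56.58)²) = √(2248.6564 + 3201.2964) = 73.82 km
M4–M7: √((44.49)² + (18.72)²) = √(1979.3601 + 350.4384) = 48.27 km
M5–M6: √((44.90)² + (-40.89)²) = √(2016.0100 + 1671.9921) = 60.73 km
M5–M7: √((41.97)² + (34.41)²) = √(1761.4809 + 1184.0481) = 54.27 km
M6–M7: √((-2.93)² + (75.30)²) = √(8.5849 + 5670.0900) = 75.36 km
Closest pair: M4–M5 at 15.89 km.

M4 and M5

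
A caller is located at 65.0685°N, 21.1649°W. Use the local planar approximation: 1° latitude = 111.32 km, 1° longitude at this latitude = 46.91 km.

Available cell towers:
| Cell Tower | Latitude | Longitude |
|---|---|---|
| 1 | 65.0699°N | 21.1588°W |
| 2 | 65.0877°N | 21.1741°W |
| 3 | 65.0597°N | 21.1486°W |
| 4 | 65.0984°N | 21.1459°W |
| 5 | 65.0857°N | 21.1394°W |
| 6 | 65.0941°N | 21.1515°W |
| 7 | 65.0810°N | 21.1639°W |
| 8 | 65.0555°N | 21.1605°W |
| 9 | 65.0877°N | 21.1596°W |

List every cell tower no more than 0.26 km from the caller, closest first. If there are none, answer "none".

Distances from 65.0685°N, 21.1649°W:
1: √((0.0014·111.32)² + (0.0061·46.91)²) = √(0.024289 + 0.081882) = 0.3258 km
2: √((0.0192·111.32)² + (-0.0092·46.91)²) = √(4.568239 + 0.186254) = 2.1805 km
3: √((-0.0088·111.32)² + (0.0163·46.91)²) = √(0.959648 + 0.584664) = 1.2427 km
4: √((0.0299·111.32)² + (0.0190·46.91)²) = √(11.078699 + 0.794398) = 3.4457 km
5: √((0.0172·111.32)² + (0.0255·46.91)²) = √(3.666091 + 1.430906) = 2.2577 km
6: √((0.0256·111.32)² + (0.0134·46.91)²) = √(8.121314 + 0.395130) = 2.9183 km
7: √((0.0125·111.32)² + (0.0010·46.91)²) = √(1.936272 + 0.002201) = 1.3923 km
8: √((-0.0130·111.32)² + (0.0044·46.91)²) = √(2.094272 + 0.042603) = 1.4618 km
9: √((0.0192·111.32)² + (0.0053·46.91)²) = √(4.568239 + 0.061813) = 2.1518 km
Threshold 0.26 km: none within range.

none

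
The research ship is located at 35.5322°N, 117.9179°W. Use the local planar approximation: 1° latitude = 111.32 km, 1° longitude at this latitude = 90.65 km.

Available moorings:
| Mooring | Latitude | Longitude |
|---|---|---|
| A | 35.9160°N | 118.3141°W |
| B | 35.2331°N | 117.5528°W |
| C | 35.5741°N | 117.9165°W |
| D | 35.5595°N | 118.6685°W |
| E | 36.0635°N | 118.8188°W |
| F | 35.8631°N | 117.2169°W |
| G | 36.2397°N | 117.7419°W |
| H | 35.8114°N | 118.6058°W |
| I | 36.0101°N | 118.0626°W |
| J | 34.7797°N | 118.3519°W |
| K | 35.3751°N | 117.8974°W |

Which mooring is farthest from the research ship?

Distances from 35.5322°N, 117.9179°W:
A: √((0.3838·111.32)² + (-0.3962·90.65)²) = √(1825.392812 + 1289.925295) = 55.8150 km
B: √((-0.2991·111.32)² + (0.3651·90.65)²) = √(1108.611097 + 1095.366067) = 46.9465 km
C: √((0.0419·111.32)² + (0.0014·90.65)²) = √(21.755769 + 0.016106) = 4.6660 km
D: √((0.0273·111.32)² + (-0.7506·90.65)²) = √(9.235740 + 4629.698795) = 68.1097 km
E: √((0.5313·111.32)² + (-0.9009·90.65)²) = √(3498.050115 + 6669.431106) = 100.8339 km
F: √((0.3309·111.32)² + (0.7010·90.65)²) = √(1356.875278 + 4038.049634) = 73.4502 km
G: √((0.7075·111.32)² + (0.1760·90.65)²) = √(6202.964329 + 254.542879) = 80.3586 km
H: √((0.2792·111.32)² + (-0.6879·90.65)²) = √(966.000215 + 3888.537001) = 69.6745 km
I: √((0.4779·111.32)² + (-0.1447·90.65)²) = √(2830.221699 + 172.057132) = 54.7931 km
J: √((-0.7525·111.32)² + (-0.4340·90.65)²) = √(7017.128085 + 1547.800832) = 92.5469 km
K: √((-0.1571·111.32)² + (0.0205·90.65)²) = √(305.843155 + 3.453372) = 17.5868 km
Maximum: E at 100.8339 km.

E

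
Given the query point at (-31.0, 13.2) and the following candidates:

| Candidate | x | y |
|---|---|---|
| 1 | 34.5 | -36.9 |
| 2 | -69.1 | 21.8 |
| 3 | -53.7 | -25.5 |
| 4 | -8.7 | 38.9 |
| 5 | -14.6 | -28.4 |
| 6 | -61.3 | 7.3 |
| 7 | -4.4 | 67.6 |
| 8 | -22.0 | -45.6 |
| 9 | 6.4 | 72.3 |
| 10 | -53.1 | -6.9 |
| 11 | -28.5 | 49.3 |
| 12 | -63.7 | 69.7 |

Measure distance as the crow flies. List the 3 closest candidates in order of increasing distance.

10, 6, 4

Distances from (-31.0, 13.2):
1: √((65.5)² + (-50.1)²) = √(4290.250 + 2510.010) = 82.5
2: √((-38.1)² + (8.6)²) = √(1451.610 + 73.960) = 39.1
3: √((-22.7)² + (-38.7)²) = √(515.290 + 1497.690) = 44.9
4: √((22.3)² + (25.7)²) = √(497.290 + 660.490) = 34.0
5: √((16.4)² + (-41.6)²) = √(268.960 + 1730.560) = 44.7
6: √((-30.3)² + (-5.9)²) = √(918.090 + 34.810) = 30.9
7: √((26.6)² + (54.4)²) = √(707.560 + 2959.360) = 60.6
8: √((9.0)² + (-58.8)²) = √(81.000 + 3457.440) = 59.5
9: √((37.4)² + (59.1)²) = √(1398.760 + 3492.810) = 69.9
10: √((-22.1)² + (-20.1)²) = √(488.410 + 404.010) = 29.9
11: √((2.5)² + (36.1)²) = √(6.250 + 1303.210) = 36.2
12: √((-32.7)² + (56.5)²) = √(1069.290 + 3192.250) = 65.3
Sorted: 10 (29.9) < 6 (30.9) < 4 (34.0) < 11 (36.2) < 2 (39.1) < …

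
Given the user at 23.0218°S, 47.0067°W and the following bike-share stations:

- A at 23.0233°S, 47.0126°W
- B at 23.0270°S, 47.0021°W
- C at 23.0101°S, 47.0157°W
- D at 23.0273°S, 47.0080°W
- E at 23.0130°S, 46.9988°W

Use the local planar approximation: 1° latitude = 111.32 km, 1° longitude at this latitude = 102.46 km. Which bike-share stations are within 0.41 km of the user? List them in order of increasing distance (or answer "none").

Distances from 23.0218°S, 47.0067°W:
A: √((-0.0015·111.32)² + (-0.0059·102.46)²) = √(0.027882 + 0.365437) = 0.6272 km
B: √((-0.0052·111.32)² + (0.0046·102.46)²) = √(0.335084 + 0.222139) = 0.7465 km
C: √((0.0117·111.32)² + (-0.0090·102.46)²) = √(1.696360 + 0.850342) = 1.5958 km
D: √((-0.0055·111.32)² + (-0.0013·102.46)²) = √(0.374862 + 0.017742) = 0.6266 km
E: √((0.0088·111.32)² + (0.0079·102.46)²) = √(0.959648 + 0.655183) = 1.2708 km
Threshold 0.41 km: none within range.

none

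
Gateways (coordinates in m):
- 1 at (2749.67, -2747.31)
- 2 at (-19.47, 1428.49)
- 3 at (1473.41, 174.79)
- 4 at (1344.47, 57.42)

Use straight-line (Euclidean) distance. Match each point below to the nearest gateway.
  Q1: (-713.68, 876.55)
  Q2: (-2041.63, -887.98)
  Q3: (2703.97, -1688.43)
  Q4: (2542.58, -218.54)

Q1→2; Q2→2; Q3→1; Q4→3

Q1 at (-713.68, 876.55):
  1: 5012.70 m
  2: 886.89 m
  3: 2296.92 m
  4: 2215.16 m
  → nearest: 2 (886.89 m)
Q2 at (-2041.63, -887.98):
  1: 5139.42 m
  2: 3074.93 m
  3: 3672.19 m
  4: 3515.60 m
  → nearest: 2 (3074.93 m)
Q3 at (2703.97, -1688.43):
  1: 1059.87 m
  2: 4139.12 m
  3: 2232.91 m
  4: 2212.74 m
  → nearest: 1 (1059.87 m)
Q4 at (2542.58, -218.54):
  1: 2537.24 m
  2: 3045.79 m
  3: 1139.22 m
  4: 1229.48 m
  → nearest: 3 (1139.22 m)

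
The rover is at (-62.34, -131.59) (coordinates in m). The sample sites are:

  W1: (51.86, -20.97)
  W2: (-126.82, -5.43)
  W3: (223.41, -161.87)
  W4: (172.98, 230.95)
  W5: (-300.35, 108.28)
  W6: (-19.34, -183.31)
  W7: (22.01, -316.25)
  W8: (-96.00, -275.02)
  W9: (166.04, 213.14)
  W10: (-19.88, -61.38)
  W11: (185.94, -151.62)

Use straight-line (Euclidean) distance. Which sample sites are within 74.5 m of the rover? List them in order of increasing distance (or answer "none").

Distances from (-62.34, -131.59):
W1: √((114.20)² + (110.62)²) = √(13041.6400 + 12236.7844) = 158.99 m
W2: √((-64.48)² + (126.16)²) = √(4157.6704 + 15916.3456) = 141.68 m
W3: √((285.75)² + (-30.28)²) = √(81653.0625 + 916.8784) = 287.35 m
W4: √((235.32)² + (362.54)²) = √(55375.5024 + 131435.2516) = 432.22 m
W5: √((-238.01)² + (239.87)²) = √(56648.7601 + 57537.6169) = 337.91 m
W6: √((43.00)² + (-51.72)²) = √(1849.0000 + 2674.9584) = 67.26 m
W7: √((84.35)² + (-184.66)²) = √(7114.9225 + 34099.3156) = 203.01 m
W8: √((-33.66)² + (-143.43)²) = √(1132.9956 + 20572.1649) = 147.33 m
W9: √((228.38)² + (344.73)²) = √(52157.4244 + 118838.7729) = 413.52 m
W10: √((42.46)² + (70.21)²) = √(1802.8516 + 4929.4441) = 82.05 m
W11: √((248.28)² + (-20.03)²) = √(61642.9584 + 401.2009) = 249.09 m
Threshold 74.5 m: W6 (67.26 m) is within range.

W6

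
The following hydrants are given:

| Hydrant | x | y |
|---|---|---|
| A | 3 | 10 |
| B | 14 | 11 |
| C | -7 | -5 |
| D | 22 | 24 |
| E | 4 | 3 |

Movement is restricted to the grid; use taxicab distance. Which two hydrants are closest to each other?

Pairwise distances:
A–B: 12
A–C: 25
A–D: 33
A–E: 8
B–C: 37
B–D: 21
B–E: 18
C–D: 58
C–E: 19
D–E: 39
Closest pair: A–E at 8.

A and E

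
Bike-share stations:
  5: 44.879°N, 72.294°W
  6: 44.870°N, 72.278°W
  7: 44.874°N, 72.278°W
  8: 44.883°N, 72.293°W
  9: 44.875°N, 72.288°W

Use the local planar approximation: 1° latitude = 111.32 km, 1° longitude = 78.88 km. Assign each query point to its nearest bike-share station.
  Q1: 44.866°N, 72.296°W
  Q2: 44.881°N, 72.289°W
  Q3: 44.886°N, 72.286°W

Q1 at 44.866°N, 72.296°W:
  5: 1.456 km
  6: 1.488 km
  7: 1.676 km
  8: 1.907 km
  9: 1.184 km
  → nearest: 9 (1.184 km)
Q2 at 44.881°N, 72.289°W:
  5: 0.453 km
  6: 1.501 km
  7: 1.166 km
  8: 0.386 km
  9: 0.673 km
  → nearest: 8 (0.386 km)
Q3 at 44.886°N, 72.286°W:
  5: 1.003 km
  6: 1.890 km
  7: 1.477 km
  8: 0.645 km
  9: 1.235 km
  → nearest: 8 (0.645 km)

Q1→9; Q2→8; Q3→8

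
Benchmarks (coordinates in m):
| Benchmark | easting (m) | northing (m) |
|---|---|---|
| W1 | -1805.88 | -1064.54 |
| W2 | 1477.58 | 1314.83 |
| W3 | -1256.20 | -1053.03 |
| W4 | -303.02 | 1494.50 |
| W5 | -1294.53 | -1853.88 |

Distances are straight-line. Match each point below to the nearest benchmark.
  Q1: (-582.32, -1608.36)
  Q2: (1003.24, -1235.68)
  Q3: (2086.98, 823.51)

Q1 at (-582.32, -1608.36):
  W1: √((-1223.56)² + (543.82)²) = √(1497099.0736 + 295740.1924) = 1338.97 m
  W2: √((2059.90)² + (2923.19)²) = √(4243188.0100 + 8545039.7761) = 3576.06 m
  W3: √((-673.88)² + (555.33)²) = √(454114.2544 + 308391.4089) = 873.22 m
  W4: √((279.30)² + (3102.86)²) = √(78008.4900 + 9627740.1796) = 3115.41 m
  W5: √((-712.21)² + (-245.52)²) = √(507243.0841 + 60280.0704) = 753.34 m
  → nearest: W5 (753.34 m)
Q2 at (1003.24, -1235.68):
  W1: √((-2809.12)² + (171.14)²) = √(7891155.1744 + 29288.8996) = 2814.33 m
  W2: √((474.34)² + (2550.51)²) = √(224998.4356 + 6505101.2601) = 2594.24 m
  W3: √((-2259.44)² + (182.65)²) = √(5105069.1136 + 33361.0225) = 2266.81 m
  W4: √((-1306.26)² + (2730.18)²) = √(1706315.1876 + 7453882.8324) = 3026.58 m
  W5: √((-2297.77)² + (-618.20)²) = √(5279746.9729 + 382171.2400) = 2379.48 m
  → nearest: W3 (2266.81 m)
Q3 at (2086.98, 823.51):
  W1: √((-3892.86)² + (-1888.05)²) = √(15154358.9796 + 3564732.8025) = 4326.56 m
  W2: √((-609.40)² + (491.32)²) = √(371368.3600 + 241395.3424) = 782.79 m
  W3: √((-3343.18)² + (-1876.54)²) = √(11176852.5124 + 3521402.3716) = 3833.83 m
  W4: √((-2390.00)² + (670.99)²) = √(5712100.0000 + 450227.5801) = 2482.40 m
  W5: √((-3381.51)² + (-2677.39)²) = √(11434609.8801 + 7168417.2121) = 4313.12 m
  → nearest: W2 (782.79 m)

Q1→W5; Q2→W3; Q3→W2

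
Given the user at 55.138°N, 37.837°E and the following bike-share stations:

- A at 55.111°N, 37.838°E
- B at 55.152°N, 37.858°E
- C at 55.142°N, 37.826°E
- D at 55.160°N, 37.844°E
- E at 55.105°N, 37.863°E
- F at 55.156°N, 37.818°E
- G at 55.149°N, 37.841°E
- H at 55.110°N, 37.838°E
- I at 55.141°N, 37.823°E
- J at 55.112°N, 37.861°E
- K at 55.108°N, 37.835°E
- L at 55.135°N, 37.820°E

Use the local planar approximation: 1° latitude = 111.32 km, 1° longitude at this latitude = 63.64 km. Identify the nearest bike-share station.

C

Distances from 55.138°N, 37.837°E:
A: √((-0.027·111.32)² + (0.001·63.64)²) = √(9.03387 + 0.00405) = 3.006 km
B: √((0.014·111.32)² + (0.021·63.64)²) = √(2.42886 + 1.78607) = 2.053 km
C: √((0.004·111.32)² + (-0.011·63.64)²) = √(0.19827 + 0.49006) = 0.830 km
D: √((0.022·111.32)² + (0.007·63.64)²) = √(5.99780 + 0.19845) = 2.489 km
E: √((-0.033·111.32)² + (0.026·63.64)²) = √(13.49504 + 2.73783) = 4.029 km
F: √((0.018·111.32)² + (-0.019·63.64)²) = √(4.01505 + 1.46207) = 2.340 km
G: √((0.011·111.32)² + (0.004·63.64)²) = √(1.49945 + 0.06480) = 1.251 km
H: √((-0.028·111.32)² + (0.001·63.64)²) = √(9.71544 + 0.00405) = 3.118 km
I: √((0.003·111.32)² + (-0.014·63.64)²) = √(0.11153 + 0.79381) = 0.951 km
J: √((-0.026·111.32)² + (0.024·63.64)²) = √(8.37709 + 2.33283) = 3.273 km
K: √((-0.030·111.32)² + (-0.002·63.64)²) = √(11.15293 + 0.01620) = 3.342 km
L: √((-0.003·111.32)² + (-0.017·63.64)²) = √(0.11153 + 1.17046) = 1.132 km
Minimum: C at 0.830 km.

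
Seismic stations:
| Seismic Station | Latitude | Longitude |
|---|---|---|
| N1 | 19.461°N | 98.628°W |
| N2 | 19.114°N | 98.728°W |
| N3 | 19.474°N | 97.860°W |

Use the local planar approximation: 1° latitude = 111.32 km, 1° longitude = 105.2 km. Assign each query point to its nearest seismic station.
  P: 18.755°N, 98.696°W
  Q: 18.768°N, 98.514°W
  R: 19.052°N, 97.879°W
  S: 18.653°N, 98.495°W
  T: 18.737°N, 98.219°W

P→N2; Q→N2; R→N3; S→N2; T→N2

P at 18.755°N, 98.696°W:
  N1: 78.917 km
  N2: 40.105 km
  N3: 118.916 km
  → nearest: N2 (40.105 km)
Q at 18.768°N, 98.514°W:
  N1: 78.071 km
  N2: 44.613 km
  N3: 104.452 km
  → nearest: N2 (44.613 km)
R at 19.052°N, 97.879°W:
  N1: 91.003 km
  N2: 89.581 km
  N3: 47.020 km
  → nearest: N3 (47.020 km)
S at 18.653°N, 98.495°W:
  N1: 91.028 km
  N2: 56.872 km
  N3: 113.205 km
  → nearest: N2 (56.872 km)
T at 18.737°N, 98.219°W:
  N1: 91.362 km
  N2: 68.033 km
  N3: 90.318 km
  → nearest: N2 (68.033 km)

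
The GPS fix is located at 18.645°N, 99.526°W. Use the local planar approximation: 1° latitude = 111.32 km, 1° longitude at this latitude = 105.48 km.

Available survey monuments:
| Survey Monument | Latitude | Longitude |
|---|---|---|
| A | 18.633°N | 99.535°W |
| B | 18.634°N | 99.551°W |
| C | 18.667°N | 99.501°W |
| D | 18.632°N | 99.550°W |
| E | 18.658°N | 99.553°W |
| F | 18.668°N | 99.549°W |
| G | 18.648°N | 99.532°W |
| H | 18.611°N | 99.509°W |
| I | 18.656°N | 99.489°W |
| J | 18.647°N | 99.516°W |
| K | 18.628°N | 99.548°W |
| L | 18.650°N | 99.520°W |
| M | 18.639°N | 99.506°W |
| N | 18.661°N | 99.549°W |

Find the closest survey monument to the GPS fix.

G

Distances from 18.645°N, 99.526°W:
A: √((-0.012·111.32)² + (-0.009·105.48)²) = √(1.78447 + 0.90121) = 1.639 km
B: √((-0.011·111.32)² + (-0.025·105.48)²) = √(1.49945 + 6.95377) = 2.907 km
C: √((0.022·111.32)² + (0.025·105.48)²) = √(5.99780 + 6.95377) = 3.599 km
D: √((-0.013·111.32)² + (-0.024·105.48)²) = √(2.09427 + 6.40859) = 2.916 km
E: √((0.013·111.32)² + (-0.027·105.48)²) = √(2.09427 + 8.11088) = 3.195 km
F: √((0.023·111.32)² + (-0.023·105.48)²) = √(6.55544 + 5.88567) = 3.527 km
G: √((0.003·111.32)² + (-0.006·105.48)²) = √(0.11153 + 0.40054) = 0.716 km
H: √((-0.034·111.32)² + (0.017·105.48)²) = √(14.32532 + 3.21542) = 4.188 km
I: √((0.011·111.32)² + (0.037·105.48)²) = √(1.49945 + 15.23154) = 4.090 km
J: √((0.002·111.32)² + (0.010·105.48)²) = √(0.04957 + 1.11260) = 1.078 km
K: √((-0.017·111.32)² + (-0.022·105.48)²) = √(3.58133 + 5.38500) = 2.994 km
L: √((0.005·111.32)² + (0.006·105.48)²) = √(0.30980 + 0.40054) = 0.843 km
M: √((-0.006·111.32)² + (0.020·105.48)²) = √(0.44612 + 4.45041) = 2.213 km
N: √((0.016·111.32)² + (-0.023·105.48)²) = √(3.17239 + 5.88567) = 3.010 km
Minimum: G at 0.716 km.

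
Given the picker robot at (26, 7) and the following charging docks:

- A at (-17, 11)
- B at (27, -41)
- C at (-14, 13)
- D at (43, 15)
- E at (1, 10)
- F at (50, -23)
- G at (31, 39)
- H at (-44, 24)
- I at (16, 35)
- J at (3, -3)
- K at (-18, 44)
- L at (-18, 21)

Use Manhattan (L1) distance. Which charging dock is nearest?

Distances from (26, 7):
A: |-43| + |4| = 43 + 4 = 47
B: |1| + |-48| = 1 + 48 = 49
C: |-40| + |6| = 40 + 6 = 46
D: |17| + |8| = 17 + 8 = 25
E: |-25| + |3| = 25 + 3 = 28
F: |24| + |-30| = 24 + 30 = 54
G: |5| + |32| = 5 + 32 = 37
H: |-70| + |17| = 70 + 17 = 87
I: |-10| + |28| = 10 + 28 = 38
J: |-23| + |-10| = 23 + 10 = 33
K: |-44| + |37| = 44 + 37 = 81
L: |-44| + |14| = 44 + 14 = 58
Minimum: D at 25.

D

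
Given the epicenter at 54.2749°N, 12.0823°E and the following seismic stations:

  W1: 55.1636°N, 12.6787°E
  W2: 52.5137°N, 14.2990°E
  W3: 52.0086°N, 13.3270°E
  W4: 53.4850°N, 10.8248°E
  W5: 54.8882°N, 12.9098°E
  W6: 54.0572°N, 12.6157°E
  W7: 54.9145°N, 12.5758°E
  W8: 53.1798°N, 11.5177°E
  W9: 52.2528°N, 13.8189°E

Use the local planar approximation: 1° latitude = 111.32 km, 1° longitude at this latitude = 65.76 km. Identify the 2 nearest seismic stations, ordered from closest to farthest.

Distances from 54.2749°N, 12.0823°E:
W1: √((0.8887·111.32)² + (0.5964·65.76)²) = √(9787.161520 + 1538.150669) = 106.4205 km
W2: √((-1.7612·111.32)² + (2.2167·65.76)²) = √(38438.262552 + 21248.948876) = 244.3097 km
W3: √((-2.2663·111.32)² + (1.2447·65.76)²) = √(63647.477013 + 6699.663469) = 265.2304 km
W4: √((-0.7899·111.32)² + (-1.2575·65.76)²) = √(7731.978237 + 6838.165326) = 120.7068 km
W5: √((0.6133·111.32)² + (0.8275·65.76)²) = √(4661.141903 + 2961.144589) = 87.3057 km
W6: √((-0.2177·111.32)² + (0.5334·65.76)²) = √(587.304398 + 1230.352715) = 42.6340 km
W7: √((0.6396·111.32)² + (0.4935·65.76)²) = √(5069.478733 + 1053.168651) = 78.2473 km
W8: √((-1.0951·111.32)² + (-0.5646·65.76)²) = √(14861.202544 + 1378.495513) = 127.4351 km
W9: √((-2.0221·111.32)² + (1.7366·65.76)²) = √(50670.087434 + 13041.369576) = 252.4113 km
Sorted: W6 (42.6340 km) < W7 (78.2473 km) < W5 (87.3057 km) < W1 (106.4205 km) < …

W6, W7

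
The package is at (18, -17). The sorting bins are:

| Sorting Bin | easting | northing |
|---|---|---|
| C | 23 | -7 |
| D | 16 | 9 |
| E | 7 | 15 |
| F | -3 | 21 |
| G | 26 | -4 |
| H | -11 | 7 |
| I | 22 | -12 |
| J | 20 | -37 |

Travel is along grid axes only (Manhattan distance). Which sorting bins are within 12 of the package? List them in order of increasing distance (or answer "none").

I

Distances from (18, -17):
C: 15
D: 28
E: 43
F: 59
G: 21
H: 53
I: 9
J: 22
Threshold 12: I (9) is within range.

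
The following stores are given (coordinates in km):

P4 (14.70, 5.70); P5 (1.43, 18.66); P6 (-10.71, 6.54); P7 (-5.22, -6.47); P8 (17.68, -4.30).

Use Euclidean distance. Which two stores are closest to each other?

Pairwise distances:
P4–P5: 18.55 km
P4–P6: 25.42 km
P4–P7: 23.34 km
P4–P8: 10.43 km
P5–P6: 17.15 km
P5–P7: 25.99 km
P5–P8: 28.13 km
P6–P7: 14.12 km
P6–P8: 30.39 km
P7–P8: 23.00 km
Closest pair: P4–P8 at 10.43 km.

P4 and P8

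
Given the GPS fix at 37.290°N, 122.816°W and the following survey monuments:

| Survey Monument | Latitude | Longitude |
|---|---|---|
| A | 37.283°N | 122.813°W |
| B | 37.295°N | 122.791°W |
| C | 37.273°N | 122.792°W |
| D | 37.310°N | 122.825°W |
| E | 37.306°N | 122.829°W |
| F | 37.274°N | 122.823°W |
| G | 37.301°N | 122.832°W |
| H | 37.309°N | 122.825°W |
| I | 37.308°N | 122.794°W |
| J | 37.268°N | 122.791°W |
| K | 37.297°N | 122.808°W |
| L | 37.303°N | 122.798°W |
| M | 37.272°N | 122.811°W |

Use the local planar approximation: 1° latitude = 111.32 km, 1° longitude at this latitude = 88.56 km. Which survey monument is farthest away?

J

Distances from 37.290°N, 122.816°W:
A: √((-0.007·111.32)² + (0.003·88.56)²) = √(0.60721 + 0.07059) = 0.823 km
B: √((0.005·111.32)² + (0.025·88.56)²) = √(0.30980 + 4.90180) = 2.283 km
C: √((-0.017·111.32)² + (0.024·88.56)²) = √(3.58133 + 4.51750) = 2.846 km
D: √((0.020·111.32)² + (-0.009·88.56)²) = √(4.95686 + 0.63527) = 2.365 km
E: √((0.016·111.32)² + (-0.013·88.56)²) = √(3.17239 + 1.32545) = 2.121 km
F: √((-0.016·111.32)² + (-0.007·88.56)²) = √(3.17239 + 0.38430) = 1.886 km
G: √((0.011·111.32)² + (-0.016·88.56)²) = √(1.49945 + 2.00778) = 1.873 km
H: √((0.019·111.32)² + (-0.009·88.56)²) = √(4.47356 + 0.63527) = 2.260 km
I: √((0.018·111.32)² + (0.022·88.56)²) = √(4.01505 + 3.79595) = 2.795 km
J: √((-0.022·111.32)² + (0.025·88.56)²) = √(5.99780 + 4.90180) = 3.301 km
K: √((0.007·111.32)² + (0.008·88.56)²) = √(0.60721 + 0.50194) = 1.053 km
L: √((0.013·111.32)² + (0.018·88.56)²) = √(2.09427 + 2.54109) = 2.153 km
M: √((-0.018·111.32)² + (0.005·88.56)²) = √(4.01505 + 0.19607) = 2.052 km
Maximum: J at 3.301 km.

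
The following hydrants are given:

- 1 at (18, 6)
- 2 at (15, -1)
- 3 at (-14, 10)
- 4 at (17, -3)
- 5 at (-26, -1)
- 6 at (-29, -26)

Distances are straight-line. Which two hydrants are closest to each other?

2 and 4

Pairwise distances:
1–2: 7.6
1–3: 32.2
1–4: 9.1
1–5: 44.6
1–6: 56.9
2–3: 31.0
2–4: 2.8
2–5: 41.0
2–6: 50.6
3–4: 33.6
3–5: 16.3
3–6: 39.0
4–5: 43.0
4–6: 51.4
5–6: 25.2
Closest pair: 2–4 at 2.8.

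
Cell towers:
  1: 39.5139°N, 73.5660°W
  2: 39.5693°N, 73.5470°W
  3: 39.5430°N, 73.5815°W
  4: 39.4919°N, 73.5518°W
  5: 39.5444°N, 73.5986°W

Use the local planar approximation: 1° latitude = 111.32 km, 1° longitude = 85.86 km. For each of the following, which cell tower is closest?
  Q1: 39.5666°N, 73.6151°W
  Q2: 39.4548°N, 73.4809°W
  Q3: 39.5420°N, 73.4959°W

Q1 at 39.5666°N, 73.6151°W:
  1: 7.2242 km
  2: 5.8548 km
  3: 3.9019 km
  4: 9.9342 km
  5: 2.8486 km
  → nearest: 5 (2.8486 km)
Q2 at 39.4548°N, 73.4809°W:
  1: 9.8321 km
  2: 13.9525 km
  3: 13.0770 km
  4: 7.3562 km
  5: 14.1990 km
  → nearest: 4 (7.3562 km)
Q3 at 39.5420°N, 73.4959°W:
  1: 6.7831 km
  2: 5.3372 km
  3: 7.3505 km
  4: 7.3580 km
  5: 8.8219 km
  → nearest: 2 (5.3372 km)

Q1→5; Q2→4; Q3→2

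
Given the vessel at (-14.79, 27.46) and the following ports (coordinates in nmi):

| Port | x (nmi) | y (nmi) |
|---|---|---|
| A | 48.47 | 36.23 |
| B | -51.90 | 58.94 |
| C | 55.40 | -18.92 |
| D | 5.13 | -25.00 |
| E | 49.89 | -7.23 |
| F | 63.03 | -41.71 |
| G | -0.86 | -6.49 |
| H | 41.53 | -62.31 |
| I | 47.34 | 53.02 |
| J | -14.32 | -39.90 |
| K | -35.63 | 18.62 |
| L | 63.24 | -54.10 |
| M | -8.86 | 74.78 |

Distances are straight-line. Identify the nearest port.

K

Distances from (-14.79, 27.46):
A: √((63.26)² + (8.77)²) = √(4001.8276 + 76.9129) = 63.87 nmi
B: √((-37.11)² + (31.48)²) = √(1377.1521 + 990.9904) = 48.66 nmi
C: √((70.19)² + (-46.38)²) = √(4926.6361 + 2151.1044) = 84.13 nmi
D: √((19.92)² + (-52.46)²) = √(396.8064 + 2752.0516) = 56.11 nmi
E: √((64.68)² + (-34.69)²) = √(4183.5024 + 1203.3961) = 73.40 nmi
F: √((77.82)² + (-69.17)²) = √(6055.9524 + 4784.4889) = 104.12 nmi
G: √((13.93)² + (-33.95)²) = √(194.0449 + 1152.6025) = 36.70 nmi
H: √((56.32)² + (-89.77)²) = √(3171.9424 + 8058.6529) = 105.97 nmi
I: √((62.13)² + (25.56)²) = √(3860.1369 + 653.3136) = 67.18 nmi
J: √((0.47)² + (-67.36)²) = √(0.2209 + 4537.3696) = 67.36 nmi
K: √((-20.84)² + (-8.84)²) = √(434.3056 + 78.1456) = 22.64 nmi
L: √((78.03)² + (-81.56)²) = √(6088.6809 + 6652.0336) = 112.87 nmi
M: √((5.93)² + (47.32)²) = √(35.1649 + 2239.1824) = 47.69 nmi
Minimum: K at 22.64 nmi.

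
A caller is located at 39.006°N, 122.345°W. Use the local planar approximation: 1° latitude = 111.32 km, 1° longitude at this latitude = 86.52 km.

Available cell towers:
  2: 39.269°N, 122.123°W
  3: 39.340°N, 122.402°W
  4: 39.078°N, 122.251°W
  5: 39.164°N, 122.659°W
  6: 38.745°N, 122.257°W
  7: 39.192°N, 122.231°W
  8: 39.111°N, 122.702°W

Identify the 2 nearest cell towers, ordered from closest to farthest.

4, 7

Distances from 39.006°N, 122.345°W:
2: √((0.263·111.32)² + (0.222·86.52)²) = √(857.15210 + 368.92575) = 35.015 km
3: √((0.334·111.32)² + (-0.057·86.52)²) = √(1382.41784 + 24.32107) = 37.507 km
4: √((0.072·111.32)² + (0.094·86.52)²) = √(64.24087 + 66.14374) = 11.419 km
5: √((0.158·111.32)² + (-0.314·86.52)²) = √(309.35744 + 738.06110) = 32.364 km
6: √((-0.261·111.32)² + (0.088·86.52)²) = √(844.16513 + 57.96934) = 30.036 km
7: √((0.186·111.32)² + (0.114·86.52)²) = √(428.71856 + 97.28429) = 22.935 km
8: √((0.105·111.32)² + (-0.357·86.52)²) = √(136.62337 + 954.04630) = 33.025 km
Sorted: 4 (11.419 km) < 7 (22.935 km) < 6 (30.036 km) < 5 (32.364 km) < …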